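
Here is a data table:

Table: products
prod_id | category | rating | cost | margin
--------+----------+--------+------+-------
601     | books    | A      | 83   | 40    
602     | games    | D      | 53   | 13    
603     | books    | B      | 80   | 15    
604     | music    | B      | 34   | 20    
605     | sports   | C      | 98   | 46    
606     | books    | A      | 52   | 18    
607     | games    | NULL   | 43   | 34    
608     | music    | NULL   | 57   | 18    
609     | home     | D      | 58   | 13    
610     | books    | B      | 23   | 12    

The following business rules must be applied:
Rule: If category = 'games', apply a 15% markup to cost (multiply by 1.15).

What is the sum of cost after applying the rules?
595.4

Step 1: Records with category = 'games' have total cost = 96
Step 2: Apply multiplier: 96 × 1.15 = 110.4
Step 3: Other records total: 485
Step 4: Final sum = 110.4 + 485 = 595.4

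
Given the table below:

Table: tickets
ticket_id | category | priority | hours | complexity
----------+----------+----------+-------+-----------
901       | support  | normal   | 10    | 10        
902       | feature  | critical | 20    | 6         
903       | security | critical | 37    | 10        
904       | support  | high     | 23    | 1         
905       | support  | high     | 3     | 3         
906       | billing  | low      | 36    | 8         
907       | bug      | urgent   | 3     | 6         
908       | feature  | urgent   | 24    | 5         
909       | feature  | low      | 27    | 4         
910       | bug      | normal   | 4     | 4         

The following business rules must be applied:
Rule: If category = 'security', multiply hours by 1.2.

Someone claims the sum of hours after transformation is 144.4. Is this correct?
No, the correct result is 194.4.

Step 1: Calculate the correct sum after transformation
Step 2: Apply multiplier 1.2 to records where category = 'security'
Step 3: Correct result = 194.4
Step 4: Claimed result = 144.4
Step 5: 194.4 ≠ 144.4
Conclusion: The claimed result is incorrect. The correct answer is 194.4.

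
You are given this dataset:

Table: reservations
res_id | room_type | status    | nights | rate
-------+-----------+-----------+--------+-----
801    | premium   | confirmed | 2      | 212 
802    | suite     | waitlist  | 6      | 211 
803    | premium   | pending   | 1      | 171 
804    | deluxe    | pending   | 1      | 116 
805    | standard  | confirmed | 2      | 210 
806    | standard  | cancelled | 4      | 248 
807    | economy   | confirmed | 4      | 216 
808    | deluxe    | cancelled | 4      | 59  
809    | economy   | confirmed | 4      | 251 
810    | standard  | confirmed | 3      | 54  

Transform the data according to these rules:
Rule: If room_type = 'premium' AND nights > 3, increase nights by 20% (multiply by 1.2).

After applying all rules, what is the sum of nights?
31

Step 1: Find records where room_type = 'premium' AND nights > 3
Step 2: 0 records match, summing to 0
Step 3: After multiplier: 0 × 1.2 = 0.0
Step 4: Unaffected records sum: 31
Step 5: Final sum = 0.0 + 31 = 31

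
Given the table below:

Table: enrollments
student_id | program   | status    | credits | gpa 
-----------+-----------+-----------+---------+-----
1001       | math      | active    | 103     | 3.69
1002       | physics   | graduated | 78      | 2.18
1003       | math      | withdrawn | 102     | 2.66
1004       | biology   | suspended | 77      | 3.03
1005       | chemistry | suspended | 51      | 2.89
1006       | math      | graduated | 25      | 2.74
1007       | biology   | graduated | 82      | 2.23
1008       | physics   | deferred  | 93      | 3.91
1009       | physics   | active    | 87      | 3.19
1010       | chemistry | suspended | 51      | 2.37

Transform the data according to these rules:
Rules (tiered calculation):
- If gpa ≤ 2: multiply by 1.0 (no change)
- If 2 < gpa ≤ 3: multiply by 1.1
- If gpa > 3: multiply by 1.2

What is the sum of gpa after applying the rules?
33.16

Step 1: Tier 1 (gpa ≤ 2): 0 records, sum = 0 × 1.0 = 0.0
Step 2: Tier 2 (2 < gpa ≤ 3): 6 records, sum = 15.07 × 1.1 = 16.58
Step 3: Tier 3 (gpa > 3): 4 records, sum = 13.82 × 1.2 = 16.58
Step 4: Final sum = 0.0 + 16.58 + 16.58 = 33.16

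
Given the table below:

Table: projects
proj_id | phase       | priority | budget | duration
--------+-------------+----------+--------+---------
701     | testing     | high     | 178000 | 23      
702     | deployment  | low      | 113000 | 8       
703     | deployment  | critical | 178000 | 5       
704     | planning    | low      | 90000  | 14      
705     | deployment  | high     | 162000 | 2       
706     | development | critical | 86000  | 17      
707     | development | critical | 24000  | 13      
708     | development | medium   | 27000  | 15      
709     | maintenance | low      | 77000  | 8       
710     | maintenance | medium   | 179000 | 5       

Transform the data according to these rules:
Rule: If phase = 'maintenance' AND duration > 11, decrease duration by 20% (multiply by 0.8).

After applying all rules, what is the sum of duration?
110

Step 1: Find records where phase = 'maintenance' AND duration > 11
Step 2: 0 records match, summing to 0
Step 3: After multiplier: 0 × 0.8 = 0.0
Step 4: Unaffected records sum: 110
Step 5: Final sum = 0.0 + 110 = 110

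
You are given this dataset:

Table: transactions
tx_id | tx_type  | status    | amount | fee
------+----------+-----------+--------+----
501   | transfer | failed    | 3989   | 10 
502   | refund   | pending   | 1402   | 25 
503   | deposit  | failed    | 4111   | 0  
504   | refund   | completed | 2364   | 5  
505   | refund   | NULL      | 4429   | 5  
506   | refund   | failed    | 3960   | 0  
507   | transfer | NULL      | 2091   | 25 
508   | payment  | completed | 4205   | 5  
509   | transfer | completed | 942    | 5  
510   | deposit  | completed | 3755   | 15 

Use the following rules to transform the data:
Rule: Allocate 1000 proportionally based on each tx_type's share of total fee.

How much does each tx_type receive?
deposit: 157.89, payment: 52.63, refund: 368.42, transfer: 421.05

Step 1: Calculate total fee = 95
Step 2: Calculate each tx_type's proportion:
  deposit: 15/95 = 15.79% → 157.89
  payment: 5/95 = 5.26% → 52.63
  refund: 35/95 = 36.84% → 368.42
  transfer: 40/95 = 42.11% → 421.05
Step 3: Verify: sum of allocations ≈ 1000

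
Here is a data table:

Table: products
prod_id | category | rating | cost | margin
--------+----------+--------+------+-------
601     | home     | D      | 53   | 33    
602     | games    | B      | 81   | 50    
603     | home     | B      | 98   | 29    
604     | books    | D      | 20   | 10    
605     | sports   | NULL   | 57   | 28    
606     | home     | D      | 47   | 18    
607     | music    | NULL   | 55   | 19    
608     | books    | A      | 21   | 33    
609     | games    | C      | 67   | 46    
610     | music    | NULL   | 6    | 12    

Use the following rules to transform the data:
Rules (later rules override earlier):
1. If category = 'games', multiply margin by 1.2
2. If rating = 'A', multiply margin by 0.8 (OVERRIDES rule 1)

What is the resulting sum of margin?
290.6

Step 1: Rule 2 takes priority for records with rating = 'A'
  - 1 records: 33 × 0.8 = 26.4
Step 2: Rule 1 applies to remaining records with category = 'games'
  - 2 records: 96 × 1.2 = 115.2
Step 3: Other records unchanged: 149
Step 4: Final sum = 26.4 + 115.2 + 149 = 290.6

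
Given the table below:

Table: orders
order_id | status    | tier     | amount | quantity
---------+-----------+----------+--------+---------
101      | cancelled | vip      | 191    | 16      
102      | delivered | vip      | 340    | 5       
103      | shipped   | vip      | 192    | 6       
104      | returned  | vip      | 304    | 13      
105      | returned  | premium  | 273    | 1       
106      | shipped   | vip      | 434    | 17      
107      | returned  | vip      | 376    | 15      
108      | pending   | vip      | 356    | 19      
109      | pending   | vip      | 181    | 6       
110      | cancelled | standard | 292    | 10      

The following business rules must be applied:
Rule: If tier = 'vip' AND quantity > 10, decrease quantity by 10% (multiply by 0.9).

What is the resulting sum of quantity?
100.0

Step 1: Find records where tier = 'vip' AND quantity > 10
Step 2: 5 records match, summing to 80
Step 3: After multiplier: 80 × 0.9 = 72.0
Step 4: Unaffected records sum: 28
Step 5: Final sum = 72.0 + 28 = 100.0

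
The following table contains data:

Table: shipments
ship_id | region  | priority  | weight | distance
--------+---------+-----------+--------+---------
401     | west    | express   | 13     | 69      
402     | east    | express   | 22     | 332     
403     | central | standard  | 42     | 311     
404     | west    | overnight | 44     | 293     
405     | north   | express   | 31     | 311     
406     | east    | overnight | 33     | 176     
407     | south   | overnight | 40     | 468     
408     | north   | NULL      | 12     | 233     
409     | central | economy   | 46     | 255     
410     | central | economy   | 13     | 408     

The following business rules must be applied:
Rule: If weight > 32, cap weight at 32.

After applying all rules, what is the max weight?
32

Step 1: Original maximum weight = 46
Step 2: Apply cap at 32
Step 3: 5 records had weight > 32 and were capped
Step 4: Maximum after transformation = 32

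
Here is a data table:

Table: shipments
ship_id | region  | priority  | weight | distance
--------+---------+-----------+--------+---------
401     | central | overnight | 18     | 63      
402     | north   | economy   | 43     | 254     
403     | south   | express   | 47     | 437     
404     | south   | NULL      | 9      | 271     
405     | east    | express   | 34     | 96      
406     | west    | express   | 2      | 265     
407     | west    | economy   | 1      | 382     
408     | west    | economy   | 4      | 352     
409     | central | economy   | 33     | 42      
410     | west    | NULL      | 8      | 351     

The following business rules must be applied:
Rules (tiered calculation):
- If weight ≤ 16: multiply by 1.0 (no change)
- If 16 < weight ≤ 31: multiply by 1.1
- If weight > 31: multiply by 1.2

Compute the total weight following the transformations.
232.2

Step 1: Tier 1 (weight ≤ 16): 5 records, sum = 24 × 1.0 = 24.0
Step 2: Tier 2 (16 < weight ≤ 31): 1 records, sum = 18 × 1.1 = 19.8
Step 3: Tier 3 (weight > 31): 4 records, sum = 157 × 1.2 = 188.4
Step 4: Final sum = 24.0 + 19.8 + 188.4 = 232.2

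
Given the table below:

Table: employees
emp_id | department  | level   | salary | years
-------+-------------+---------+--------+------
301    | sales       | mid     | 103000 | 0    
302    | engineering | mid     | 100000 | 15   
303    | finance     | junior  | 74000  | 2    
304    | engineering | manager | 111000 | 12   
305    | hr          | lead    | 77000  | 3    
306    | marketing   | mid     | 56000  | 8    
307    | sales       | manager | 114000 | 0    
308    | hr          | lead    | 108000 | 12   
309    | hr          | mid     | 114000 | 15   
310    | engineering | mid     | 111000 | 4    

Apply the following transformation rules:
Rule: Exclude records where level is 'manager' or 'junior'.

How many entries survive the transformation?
7

Step 1: Count records to exclude
  - 2 (manager) + 1 (junior) = 3 records
Step 2: Total records: 10
Step 3: Remaining = 10 - 3 = 7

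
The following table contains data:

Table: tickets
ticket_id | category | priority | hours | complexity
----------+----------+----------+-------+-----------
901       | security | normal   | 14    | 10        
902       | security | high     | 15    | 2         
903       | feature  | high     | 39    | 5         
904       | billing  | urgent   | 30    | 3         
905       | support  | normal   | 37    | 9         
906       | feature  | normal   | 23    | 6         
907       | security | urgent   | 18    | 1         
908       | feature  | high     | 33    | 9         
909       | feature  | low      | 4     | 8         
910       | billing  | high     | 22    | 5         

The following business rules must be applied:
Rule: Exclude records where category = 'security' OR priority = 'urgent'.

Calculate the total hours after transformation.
158

Step 1: Find records where category = 'security' OR priority = 'urgent'
Step 2: 4 records match, summing to 77
Step 3: Original sum: 235
Step 4: Remaining sum = 235 - 77 = 158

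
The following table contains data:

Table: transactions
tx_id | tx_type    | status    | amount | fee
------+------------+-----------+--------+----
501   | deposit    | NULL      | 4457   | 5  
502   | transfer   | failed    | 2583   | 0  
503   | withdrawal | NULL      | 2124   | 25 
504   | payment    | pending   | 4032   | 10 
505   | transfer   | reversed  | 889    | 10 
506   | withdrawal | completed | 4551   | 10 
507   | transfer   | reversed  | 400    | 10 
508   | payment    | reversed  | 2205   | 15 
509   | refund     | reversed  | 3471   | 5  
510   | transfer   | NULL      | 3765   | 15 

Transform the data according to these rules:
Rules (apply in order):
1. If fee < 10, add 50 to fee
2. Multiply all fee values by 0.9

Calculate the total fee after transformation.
229.5

Step 1: Apply Rule 1 - Add 50 to records with fee < 10
  - 3 records affected: 10 + (3 × 50) = 160
  - Unaffected records: 95
  - Sum after Rule 1: 255
Step 2: Apply Rule 2 - Multiply all by 0.9
  - 255 × 0.9 = 229.5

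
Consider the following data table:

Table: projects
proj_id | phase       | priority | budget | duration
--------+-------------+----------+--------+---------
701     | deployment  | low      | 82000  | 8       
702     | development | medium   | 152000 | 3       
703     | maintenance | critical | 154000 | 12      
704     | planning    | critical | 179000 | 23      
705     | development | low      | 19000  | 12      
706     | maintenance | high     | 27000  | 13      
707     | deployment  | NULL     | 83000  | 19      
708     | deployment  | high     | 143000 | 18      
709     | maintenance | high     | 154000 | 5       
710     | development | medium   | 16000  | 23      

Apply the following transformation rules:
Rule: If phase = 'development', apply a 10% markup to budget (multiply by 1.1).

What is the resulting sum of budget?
1027700.0

Step 1: Records with phase = 'development' have total budget = 187000
Step 2: Apply multiplier: 187000 × 1.1 = 205700.0
Step 3: Other records total: 822000
Step 4: Final sum = 205700.0 + 822000 = 1027700.0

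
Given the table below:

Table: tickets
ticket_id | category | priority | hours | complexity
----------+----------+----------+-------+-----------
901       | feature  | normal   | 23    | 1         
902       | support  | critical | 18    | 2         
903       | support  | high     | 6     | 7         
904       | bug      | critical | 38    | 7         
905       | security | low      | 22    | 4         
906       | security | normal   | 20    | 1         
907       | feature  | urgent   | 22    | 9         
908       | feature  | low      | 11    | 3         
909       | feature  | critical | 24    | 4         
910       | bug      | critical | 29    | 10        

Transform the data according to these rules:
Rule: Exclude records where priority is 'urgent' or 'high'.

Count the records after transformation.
8

Step 1: Count records to exclude
  - 1 (urgent) + 1 (high) = 2 records
Step 2: Total records: 10
Step 3: Remaining = 10 - 2 = 8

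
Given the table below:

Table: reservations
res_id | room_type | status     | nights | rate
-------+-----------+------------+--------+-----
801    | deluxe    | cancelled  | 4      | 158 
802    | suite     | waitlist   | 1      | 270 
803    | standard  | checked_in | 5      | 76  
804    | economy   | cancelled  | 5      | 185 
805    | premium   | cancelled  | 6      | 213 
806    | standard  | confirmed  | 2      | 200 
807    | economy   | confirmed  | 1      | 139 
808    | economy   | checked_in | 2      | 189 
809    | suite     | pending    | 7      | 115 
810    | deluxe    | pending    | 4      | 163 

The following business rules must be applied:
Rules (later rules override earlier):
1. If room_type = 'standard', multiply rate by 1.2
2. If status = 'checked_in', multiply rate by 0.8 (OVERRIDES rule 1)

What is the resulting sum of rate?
1695.0

Step 1: Rule 2 takes priority for records with status = 'checked_in'
  - 2 records: 265 × 0.8 = 212.0
Step 2: Rule 1 applies to remaining records with room_type = 'standard'
  - 1 records: 200 × 1.2 = 240.0
Step 3: Other records unchanged: 1243
Step 4: Final sum = 212.0 + 240.0 + 1243 = 1695.0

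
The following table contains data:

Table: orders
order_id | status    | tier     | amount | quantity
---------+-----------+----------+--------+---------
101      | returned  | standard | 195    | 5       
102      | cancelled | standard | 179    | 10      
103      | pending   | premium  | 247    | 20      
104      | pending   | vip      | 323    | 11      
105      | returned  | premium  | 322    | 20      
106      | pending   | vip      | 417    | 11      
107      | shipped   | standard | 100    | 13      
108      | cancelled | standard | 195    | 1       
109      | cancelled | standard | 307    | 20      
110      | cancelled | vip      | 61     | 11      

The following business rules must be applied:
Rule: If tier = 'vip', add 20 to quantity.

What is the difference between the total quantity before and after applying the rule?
60

Step 1: Original sum of quantity = 122
Step 2: 3 records have tier = 'vip'
Step 3: Each affected record changes by 20
Step 4: Total change = 3 × 20 = 60
Step 5: New sum = 122 + 60 = 182
Step 6: Difference = |182 - 122| = 60
        (Sum increased by 60)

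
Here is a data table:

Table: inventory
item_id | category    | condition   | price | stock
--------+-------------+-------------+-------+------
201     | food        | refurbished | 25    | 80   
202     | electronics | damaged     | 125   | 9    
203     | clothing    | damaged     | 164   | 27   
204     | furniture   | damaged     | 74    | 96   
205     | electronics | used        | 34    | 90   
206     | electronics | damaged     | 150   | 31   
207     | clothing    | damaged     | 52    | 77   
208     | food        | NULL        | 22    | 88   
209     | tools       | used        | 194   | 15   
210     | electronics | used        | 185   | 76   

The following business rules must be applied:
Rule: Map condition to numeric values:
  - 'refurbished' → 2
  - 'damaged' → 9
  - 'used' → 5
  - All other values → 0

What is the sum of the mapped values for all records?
62

Step 1: Apply mapping to each record
Step 2: Count by status:
  'refurbished': 1 records × 2 = 2
  'damaged': 5 records × 9 = 45
  'used': 3 records × 5 = 15
Step 3: Sum all mapped values = 62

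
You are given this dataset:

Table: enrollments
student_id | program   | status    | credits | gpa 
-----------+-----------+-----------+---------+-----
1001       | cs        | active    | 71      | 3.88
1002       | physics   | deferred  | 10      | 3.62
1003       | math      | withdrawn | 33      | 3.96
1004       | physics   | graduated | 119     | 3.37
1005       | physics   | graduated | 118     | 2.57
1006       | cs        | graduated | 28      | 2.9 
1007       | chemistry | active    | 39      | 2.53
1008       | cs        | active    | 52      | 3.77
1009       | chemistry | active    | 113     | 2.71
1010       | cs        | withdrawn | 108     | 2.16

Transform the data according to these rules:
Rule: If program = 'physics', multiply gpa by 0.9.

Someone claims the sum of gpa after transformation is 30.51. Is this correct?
Yes, the result is correct.

Step 1: Calculate the correct sum after transformation
Step 2: Apply multiplier 0.9 to records where program = 'physics'
Step 3: Correct result = 30.51
Step 4: Claimed result = 30.51
Step 5: 30.51 = 30.51 ✓
Conclusion: The claimed result is correct.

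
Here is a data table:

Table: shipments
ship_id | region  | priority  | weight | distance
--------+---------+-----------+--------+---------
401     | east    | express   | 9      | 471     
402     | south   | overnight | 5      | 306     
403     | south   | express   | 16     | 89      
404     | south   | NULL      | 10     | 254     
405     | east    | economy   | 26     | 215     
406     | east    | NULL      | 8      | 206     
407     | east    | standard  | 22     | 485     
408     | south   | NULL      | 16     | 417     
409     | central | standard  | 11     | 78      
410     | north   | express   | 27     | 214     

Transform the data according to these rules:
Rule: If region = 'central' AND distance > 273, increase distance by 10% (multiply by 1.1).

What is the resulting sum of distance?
2735

Step 1: Find records where region = 'central' AND distance > 273
Step 2: 0 records match, summing to 0
Step 3: After multiplier: 0 × 1.1 = 0.0
Step 4: Unaffected records sum: 2735
Step 5: Final sum = 0.0 + 2735 = 2735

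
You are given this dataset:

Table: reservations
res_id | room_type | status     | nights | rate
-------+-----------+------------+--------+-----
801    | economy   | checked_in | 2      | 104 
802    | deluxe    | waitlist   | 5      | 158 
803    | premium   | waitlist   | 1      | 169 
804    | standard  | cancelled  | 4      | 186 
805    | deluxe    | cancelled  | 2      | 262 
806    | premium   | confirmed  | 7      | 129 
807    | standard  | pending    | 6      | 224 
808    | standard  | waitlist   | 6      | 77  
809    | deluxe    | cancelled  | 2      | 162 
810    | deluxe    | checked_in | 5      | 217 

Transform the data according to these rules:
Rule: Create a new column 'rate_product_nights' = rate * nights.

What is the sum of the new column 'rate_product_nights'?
6553

Step 1: For each record, compute rate * nights
Example calculations:
  104 * 2 = 208
  158 * 5 = 790
  169 * 1 = 169
  ...
Step 2: Sum all derived values
Step 3: Total = 6553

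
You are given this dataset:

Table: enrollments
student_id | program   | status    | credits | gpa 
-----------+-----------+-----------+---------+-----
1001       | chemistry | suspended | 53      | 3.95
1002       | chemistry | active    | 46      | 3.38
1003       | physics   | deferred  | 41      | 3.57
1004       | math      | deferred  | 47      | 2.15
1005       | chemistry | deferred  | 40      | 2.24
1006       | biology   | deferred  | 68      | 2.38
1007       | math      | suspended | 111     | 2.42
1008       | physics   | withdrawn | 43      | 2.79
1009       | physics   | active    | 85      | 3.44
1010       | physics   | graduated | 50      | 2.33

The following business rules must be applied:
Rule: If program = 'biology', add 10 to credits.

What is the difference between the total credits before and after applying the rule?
10

Step 1: Original sum of credits = 584
Step 2: 1 records have program = 'biology'
Step 3: Each affected record changes by 10
Step 4: Total change = 1 × 10 = 10
Step 5: New sum = 584 + 10 = 594
Step 6: Difference = |594 - 584| = 10
        (Sum increased by 10)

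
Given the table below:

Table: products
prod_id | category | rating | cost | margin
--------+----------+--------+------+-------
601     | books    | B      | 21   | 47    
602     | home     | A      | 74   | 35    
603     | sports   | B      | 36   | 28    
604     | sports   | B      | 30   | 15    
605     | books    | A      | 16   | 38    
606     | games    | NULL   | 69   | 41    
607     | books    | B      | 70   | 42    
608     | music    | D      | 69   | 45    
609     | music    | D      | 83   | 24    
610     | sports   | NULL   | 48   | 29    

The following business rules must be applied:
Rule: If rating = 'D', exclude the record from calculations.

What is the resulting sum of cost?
364

Step 1: Identify records where rating = 'D'
Step 2: The excluded records sum to 152
Step 3: Original total cost = 516
Step 4: Remaining total = 516 - 152 = 364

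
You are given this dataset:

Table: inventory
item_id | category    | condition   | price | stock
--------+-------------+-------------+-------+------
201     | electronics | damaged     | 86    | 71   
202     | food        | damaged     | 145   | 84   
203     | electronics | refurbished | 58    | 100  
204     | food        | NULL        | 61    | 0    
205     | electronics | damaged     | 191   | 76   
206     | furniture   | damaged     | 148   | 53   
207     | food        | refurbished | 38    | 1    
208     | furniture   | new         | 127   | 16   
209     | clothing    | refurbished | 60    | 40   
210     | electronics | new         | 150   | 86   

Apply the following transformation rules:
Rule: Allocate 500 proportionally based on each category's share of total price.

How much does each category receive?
clothing: 28.2, electronics: 227.91, food: 114.66, furniture: 129.23

Step 1: Calculate total price = 1064
Step 2: Calculate each category's proportion:
  clothing: 60/1064 = 5.64% → 28.2
  electronics: 485/1064 = 45.58% → 227.91
  food: 244/1064 = 22.93% → 114.66
  furniture: 275/1064 = 25.85% → 129.23
Step 3: Verify: sum of allocations ≈ 500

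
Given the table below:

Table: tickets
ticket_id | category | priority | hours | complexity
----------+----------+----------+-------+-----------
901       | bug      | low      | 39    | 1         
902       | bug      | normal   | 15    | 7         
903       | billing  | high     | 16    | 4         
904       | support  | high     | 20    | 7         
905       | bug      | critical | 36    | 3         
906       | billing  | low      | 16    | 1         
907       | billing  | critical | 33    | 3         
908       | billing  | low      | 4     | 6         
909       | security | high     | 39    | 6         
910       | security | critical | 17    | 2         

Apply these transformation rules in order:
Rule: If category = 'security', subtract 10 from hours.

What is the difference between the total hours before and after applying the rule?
20

Step 1: Original sum of hours = 235
Step 2: 2 records have category = 'security'
Step 3: Each affected record changes by -10
Step 4: Total change = 2 × -10 = -20
Step 5: New sum = 235 + -20 = 215
Step 6: Difference = |215 - 235| = 20
        (Sum decreased by 20)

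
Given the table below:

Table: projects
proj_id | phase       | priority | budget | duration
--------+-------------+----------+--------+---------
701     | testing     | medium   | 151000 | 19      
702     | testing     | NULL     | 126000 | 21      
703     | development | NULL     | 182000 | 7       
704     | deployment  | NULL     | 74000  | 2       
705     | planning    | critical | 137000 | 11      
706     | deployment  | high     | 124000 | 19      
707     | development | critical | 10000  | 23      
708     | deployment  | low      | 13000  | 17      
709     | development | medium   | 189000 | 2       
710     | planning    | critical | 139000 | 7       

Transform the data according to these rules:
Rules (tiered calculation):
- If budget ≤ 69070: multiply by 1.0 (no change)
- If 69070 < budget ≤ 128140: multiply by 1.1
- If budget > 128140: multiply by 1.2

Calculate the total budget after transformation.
1337000.0

Step 1: Tier 1 (budget ≤ 69070): 2 records, sum = 23000 × 1.0 = 23000.0
Step 2: Tier 2 (69070 < budget ≤ 128140): 3 records, sum = 324000 × 1.1 = 356400.0
Step 3: Tier 3 (budget > 128140): 5 records, sum = 798000 × 1.2 = 957600.0
Step 4: Final sum = 23000.0 + 356400.0 + 957600.0 = 1337000.0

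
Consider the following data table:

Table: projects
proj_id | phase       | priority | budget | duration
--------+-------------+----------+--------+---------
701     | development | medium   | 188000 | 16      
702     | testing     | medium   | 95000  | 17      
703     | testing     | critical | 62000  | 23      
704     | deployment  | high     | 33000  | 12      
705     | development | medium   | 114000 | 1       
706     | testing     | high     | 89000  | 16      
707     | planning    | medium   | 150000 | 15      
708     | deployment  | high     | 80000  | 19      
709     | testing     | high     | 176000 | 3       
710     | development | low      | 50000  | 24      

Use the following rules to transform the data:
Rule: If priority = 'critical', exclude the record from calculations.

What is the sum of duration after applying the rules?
123

Step 1: Identify records where priority = 'critical'
Step 2: The excluded records sum to 23
Step 3: Original total duration = 146
Step 4: Remaining total = 146 - 23 = 123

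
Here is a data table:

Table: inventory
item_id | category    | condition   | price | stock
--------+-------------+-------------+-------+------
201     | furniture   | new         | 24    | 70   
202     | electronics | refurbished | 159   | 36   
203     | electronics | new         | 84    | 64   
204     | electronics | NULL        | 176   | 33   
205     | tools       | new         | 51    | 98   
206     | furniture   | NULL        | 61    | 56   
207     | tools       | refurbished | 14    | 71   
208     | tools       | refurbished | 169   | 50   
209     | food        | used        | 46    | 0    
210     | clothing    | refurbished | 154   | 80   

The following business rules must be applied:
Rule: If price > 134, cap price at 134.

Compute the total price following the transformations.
816

Step 1: 4 records have price > 134
Step 2: These records originally summed to 658
Step 3: After capping: 4 × 134 = 536
Step 4: Unaffected records sum: 280
Step 5: Final sum = 536 + 280 = 816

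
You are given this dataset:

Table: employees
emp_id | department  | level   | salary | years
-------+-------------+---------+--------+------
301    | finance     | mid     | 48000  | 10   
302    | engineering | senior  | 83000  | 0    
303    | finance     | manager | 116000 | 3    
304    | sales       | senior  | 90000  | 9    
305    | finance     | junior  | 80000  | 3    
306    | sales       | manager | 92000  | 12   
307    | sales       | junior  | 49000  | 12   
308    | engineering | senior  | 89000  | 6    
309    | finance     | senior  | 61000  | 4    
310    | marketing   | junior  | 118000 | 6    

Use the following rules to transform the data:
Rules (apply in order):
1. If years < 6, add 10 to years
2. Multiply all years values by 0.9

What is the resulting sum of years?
94.5

Step 1: Apply Rule 1 - Add 10 to records with years < 6
  - 4 records affected: 10 + (4 × 10) = 50
  - Unaffected records: 55
  - Sum after Rule 1: 105
Step 2: Apply Rule 2 - Multiply all by 0.9
  - 105 × 0.9 = 94.5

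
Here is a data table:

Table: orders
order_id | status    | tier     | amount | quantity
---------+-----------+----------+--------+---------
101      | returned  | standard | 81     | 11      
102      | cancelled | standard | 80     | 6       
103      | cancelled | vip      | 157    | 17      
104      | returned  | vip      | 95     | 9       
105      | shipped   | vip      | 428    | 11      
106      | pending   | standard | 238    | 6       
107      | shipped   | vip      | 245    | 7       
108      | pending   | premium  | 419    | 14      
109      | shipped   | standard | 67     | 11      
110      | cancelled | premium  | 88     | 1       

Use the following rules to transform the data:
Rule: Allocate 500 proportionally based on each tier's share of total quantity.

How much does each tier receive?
premium: 80.65, standard: 182.8, vip: 236.56

Step 1: Calculate total quantity = 93
Step 2: Calculate each tier's proportion:
  premium: 15/93 = 16.13% → 80.65
  standard: 34/93 = 36.56% → 182.8
  vip: 44/93 = 47.31% → 236.56
Step 3: Verify: sum of allocations ≈ 500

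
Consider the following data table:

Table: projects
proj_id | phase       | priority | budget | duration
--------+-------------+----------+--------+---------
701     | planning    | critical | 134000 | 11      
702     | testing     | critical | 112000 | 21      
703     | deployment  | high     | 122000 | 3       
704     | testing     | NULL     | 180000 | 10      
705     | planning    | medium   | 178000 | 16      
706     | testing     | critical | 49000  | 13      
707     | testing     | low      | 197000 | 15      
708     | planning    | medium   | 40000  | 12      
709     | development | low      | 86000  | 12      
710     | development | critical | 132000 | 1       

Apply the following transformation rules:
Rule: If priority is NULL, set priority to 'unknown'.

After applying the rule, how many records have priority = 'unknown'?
1

Step 1: Count records where priority IS NULL
Step 2: Found 1 records with NULL priority
Step 3: These records will have priority set to 'unknown'
Step 4: Records already having priority = 'unknown': 0
Step 5: Answer: 1 + 0 = 1 records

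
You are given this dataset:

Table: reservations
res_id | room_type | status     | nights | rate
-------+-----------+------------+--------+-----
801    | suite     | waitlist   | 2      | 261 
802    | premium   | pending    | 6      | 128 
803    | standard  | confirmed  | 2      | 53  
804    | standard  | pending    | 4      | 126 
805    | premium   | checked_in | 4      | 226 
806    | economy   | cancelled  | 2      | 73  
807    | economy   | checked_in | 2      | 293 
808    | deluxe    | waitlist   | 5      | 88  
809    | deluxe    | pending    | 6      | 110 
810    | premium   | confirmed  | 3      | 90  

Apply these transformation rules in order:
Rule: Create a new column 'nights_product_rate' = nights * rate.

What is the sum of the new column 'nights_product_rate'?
4906

Step 1: For each record, compute nights * rate
Example calculations:
  2 * 261 = 522
  6 * 128 = 768
  2 * 53 = 106
  ...
Step 2: Sum all derived values
Step 3: Total = 4906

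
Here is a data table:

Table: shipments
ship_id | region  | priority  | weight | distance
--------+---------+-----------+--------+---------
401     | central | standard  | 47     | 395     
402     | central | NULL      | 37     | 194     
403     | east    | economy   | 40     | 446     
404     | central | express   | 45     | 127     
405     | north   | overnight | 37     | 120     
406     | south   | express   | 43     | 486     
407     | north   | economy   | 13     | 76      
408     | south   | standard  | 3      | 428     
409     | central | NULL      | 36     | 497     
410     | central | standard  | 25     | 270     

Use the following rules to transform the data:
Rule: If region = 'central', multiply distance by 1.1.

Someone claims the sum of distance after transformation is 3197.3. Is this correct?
No, the correct result is 3187.3.

Step 1: Calculate the correct sum after transformation
Step 2: Apply multiplier 1.1 to records where region = 'central'
Step 3: Correct result = 3187.3
Step 4: Claimed result = 3197.3
Step 5: 3187.3 ≠ 3197.3
Conclusion: The claimed result is incorrect. The correct answer is 3187.3.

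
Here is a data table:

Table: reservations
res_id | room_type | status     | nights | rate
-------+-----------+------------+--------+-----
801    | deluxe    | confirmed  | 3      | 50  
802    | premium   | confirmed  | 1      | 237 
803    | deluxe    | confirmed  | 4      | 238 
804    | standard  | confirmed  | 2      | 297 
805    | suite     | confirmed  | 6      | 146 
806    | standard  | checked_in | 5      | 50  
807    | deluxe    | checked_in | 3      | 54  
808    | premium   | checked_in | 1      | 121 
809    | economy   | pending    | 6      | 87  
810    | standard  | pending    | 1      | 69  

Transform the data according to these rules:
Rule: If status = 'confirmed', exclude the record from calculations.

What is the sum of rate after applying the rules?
381

Step 1: Identify records where status = 'confirmed'
Step 2: The excluded records sum to 968
Step 3: Original total rate = 1349
Step 4: Remaining total = 1349 - 968 = 381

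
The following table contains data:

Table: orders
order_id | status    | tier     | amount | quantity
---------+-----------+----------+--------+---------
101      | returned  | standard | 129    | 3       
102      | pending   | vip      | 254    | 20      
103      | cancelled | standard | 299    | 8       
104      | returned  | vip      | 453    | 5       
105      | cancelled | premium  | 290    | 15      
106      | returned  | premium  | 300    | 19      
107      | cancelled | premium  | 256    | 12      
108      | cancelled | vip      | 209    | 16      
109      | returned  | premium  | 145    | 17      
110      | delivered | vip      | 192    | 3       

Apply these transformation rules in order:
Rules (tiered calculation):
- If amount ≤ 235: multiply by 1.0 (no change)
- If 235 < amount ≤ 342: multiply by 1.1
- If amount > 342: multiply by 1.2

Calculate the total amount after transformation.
2757.5

Step 1: Tier 1 (amount ≤ 235): 4 records, sum = 675 × 1.0 = 675.0
Step 2: Tier 2 (235 < amount ≤ 342): 5 records, sum = 1399 × 1.1 = 1538.9
Step 3: Tier 3 (amount > 342): 1 records, sum = 453 × 1.2 = 543.6
Step 4: Final sum = 675.0 + 1538.9 + 543.6 = 2757.5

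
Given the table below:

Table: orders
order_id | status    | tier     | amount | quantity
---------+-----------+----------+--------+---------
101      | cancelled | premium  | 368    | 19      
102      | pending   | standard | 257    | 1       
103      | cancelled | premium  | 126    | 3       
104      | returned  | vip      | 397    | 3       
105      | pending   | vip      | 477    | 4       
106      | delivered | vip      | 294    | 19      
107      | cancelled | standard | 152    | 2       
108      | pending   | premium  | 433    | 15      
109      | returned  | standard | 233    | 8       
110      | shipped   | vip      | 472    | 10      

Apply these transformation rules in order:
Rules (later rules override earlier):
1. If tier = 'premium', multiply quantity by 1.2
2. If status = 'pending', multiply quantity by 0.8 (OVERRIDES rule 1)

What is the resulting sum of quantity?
84.4

Step 1: Rule 2 takes priority for records with status = 'pending'
  - 3 records: 20 × 0.8 = 16.0
Step 2: Rule 1 applies to remaining records with tier = 'premium'
  - 2 records: 22 × 1.2 = 26.4
Step 3: Other records unchanged: 42
Step 4: Final sum = 16.0 + 26.4 + 42 = 84.4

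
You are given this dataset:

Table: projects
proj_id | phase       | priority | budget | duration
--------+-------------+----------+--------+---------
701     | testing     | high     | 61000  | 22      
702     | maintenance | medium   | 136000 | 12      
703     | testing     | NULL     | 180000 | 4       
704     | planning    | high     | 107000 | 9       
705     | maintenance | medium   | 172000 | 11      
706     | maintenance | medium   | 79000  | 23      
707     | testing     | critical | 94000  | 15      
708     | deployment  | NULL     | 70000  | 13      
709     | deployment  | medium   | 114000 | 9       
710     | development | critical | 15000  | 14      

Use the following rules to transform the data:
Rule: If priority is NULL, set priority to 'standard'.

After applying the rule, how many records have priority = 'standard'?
2

Step 1: Count records where priority IS NULL
Step 2: Found 2 records with NULL priority
Step 3: These records will have priority set to 'standard'
Step 4: Records already having priority = 'standard': 0
Step 5: Answer: 2 + 0 = 2 records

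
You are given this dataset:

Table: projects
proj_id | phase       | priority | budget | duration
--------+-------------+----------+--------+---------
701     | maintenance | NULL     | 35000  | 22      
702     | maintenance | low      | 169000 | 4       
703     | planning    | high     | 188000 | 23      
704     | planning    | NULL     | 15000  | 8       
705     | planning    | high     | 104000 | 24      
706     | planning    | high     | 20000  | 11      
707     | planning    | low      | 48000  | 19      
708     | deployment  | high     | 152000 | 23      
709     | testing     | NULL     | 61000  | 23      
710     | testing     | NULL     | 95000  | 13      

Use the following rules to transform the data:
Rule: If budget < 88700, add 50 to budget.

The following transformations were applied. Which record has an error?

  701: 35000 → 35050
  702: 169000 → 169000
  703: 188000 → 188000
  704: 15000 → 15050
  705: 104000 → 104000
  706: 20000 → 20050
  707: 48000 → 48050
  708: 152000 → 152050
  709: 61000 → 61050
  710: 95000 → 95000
Record 708 has an error. The correct transformed value should be 152000, not 152050.

Step 1: Check each record against the rule
Step 2: Record 708 has budget = 152000
Step 3: Since 152000 >= 88700, the bonus should not have been applied
Step 4: Correct value = 152000, but claimed value = 152050
Conclusion: Record 708 has the error.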